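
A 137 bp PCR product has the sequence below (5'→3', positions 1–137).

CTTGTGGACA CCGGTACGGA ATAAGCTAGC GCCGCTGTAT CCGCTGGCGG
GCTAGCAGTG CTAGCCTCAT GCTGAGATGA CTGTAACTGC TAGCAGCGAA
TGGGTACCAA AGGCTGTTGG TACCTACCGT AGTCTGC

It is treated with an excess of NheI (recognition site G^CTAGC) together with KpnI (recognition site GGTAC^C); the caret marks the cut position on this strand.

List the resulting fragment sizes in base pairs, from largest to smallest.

29, 26, 25, 18, 16, 14, 9 bp

NheI sites (GCTAGC) start at positions 25, 51, 60, 89.
NheI cuts after the first base of each site, so after positions 25, 51, 60, 89.
KpnI sites (GGTACC) start at positions 103, 119.
KpnI cuts after base 5 of each site (before the last base), so after positions 107, 123.
Combined cut positions: 25, 51, 60, 89, 107, 123.
Linear molecule, 6 cuts → 7 fragments:
  1–25 → 25 bp
  26–51 → 26 bp
  52–60 → 9 bp
  61–89 → 29 bp
  90–107 → 18 bp
  108–123 → 16 bp
  124–137 → 14 bp
Sorted largest to smallest: 29, 26, 25, 18, 16, 14, 9 bp.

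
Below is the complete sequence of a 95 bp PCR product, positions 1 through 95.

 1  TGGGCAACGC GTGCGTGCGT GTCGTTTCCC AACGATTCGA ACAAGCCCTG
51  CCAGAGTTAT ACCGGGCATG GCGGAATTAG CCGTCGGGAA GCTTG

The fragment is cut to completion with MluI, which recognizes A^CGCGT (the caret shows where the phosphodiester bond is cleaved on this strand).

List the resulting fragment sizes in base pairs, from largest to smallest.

88, 7 bp

The MluI site (ACGCGT) starts at position 7.
MluI cuts after the first base of each site, so after position 7.
Linear molecule, 1 cut → 2 fragments:
  1–7 → 7 bp
  8–95 → 88 bp
Sorted largest to smallest: 88, 7 bp.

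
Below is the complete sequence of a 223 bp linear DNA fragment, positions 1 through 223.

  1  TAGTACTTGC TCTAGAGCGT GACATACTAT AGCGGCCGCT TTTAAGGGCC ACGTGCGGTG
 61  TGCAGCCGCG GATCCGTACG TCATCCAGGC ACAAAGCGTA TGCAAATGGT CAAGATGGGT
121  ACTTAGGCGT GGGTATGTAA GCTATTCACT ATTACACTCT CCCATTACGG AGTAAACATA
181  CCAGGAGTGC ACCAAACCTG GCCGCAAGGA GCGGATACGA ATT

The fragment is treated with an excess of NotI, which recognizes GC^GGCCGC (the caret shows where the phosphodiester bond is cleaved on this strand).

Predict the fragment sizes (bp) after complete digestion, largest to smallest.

The NotI site (GCGGCCGC) starts at position 32.
NotI cuts after base 2 of each site, so after position 33.
Linear molecule, 1 cut → 2 fragments:
  1–33 → 33 bp
  34–223 → 190 bp
Sorted largest to smallest: 190, 33 bp.

190, 33 bp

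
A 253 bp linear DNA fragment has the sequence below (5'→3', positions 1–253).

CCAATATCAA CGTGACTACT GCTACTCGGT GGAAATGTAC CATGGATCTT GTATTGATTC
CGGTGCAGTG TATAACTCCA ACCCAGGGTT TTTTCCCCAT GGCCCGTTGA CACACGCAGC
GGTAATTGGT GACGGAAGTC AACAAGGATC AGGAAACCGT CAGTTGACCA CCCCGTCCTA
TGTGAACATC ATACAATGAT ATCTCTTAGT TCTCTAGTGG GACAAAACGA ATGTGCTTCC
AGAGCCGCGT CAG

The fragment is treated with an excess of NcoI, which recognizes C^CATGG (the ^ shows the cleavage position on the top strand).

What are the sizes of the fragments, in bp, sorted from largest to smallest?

NcoI sites (CCATGG) start at positions 40, 97.
NcoI cuts after the first base of each site, so after positions 40, 97.
Linear molecule, 2 cuts → 3 fragments:
  1–40 → 40 bp
  41–97 → 57 bp
  98–253 → 156 bp
Sorted largest to smallest: 156, 57, 40 bp.

156, 57, 40 bp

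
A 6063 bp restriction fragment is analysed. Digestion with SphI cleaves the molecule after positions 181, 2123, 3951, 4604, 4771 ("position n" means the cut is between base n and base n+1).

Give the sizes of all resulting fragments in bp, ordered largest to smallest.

1942, 1828, 1292, 653, 181, 167 bp

Linear molecule, 5 cuts → 6 fragments:
  181 − 0 = 181 bp
  2123 − 181 = 1942 bp
  3951 − 2123 = 1828 bp
  4604 − 3951 = 653 bp
  4771 − 4604 = 167 bp
  6063 − 4771 = 1292 bp
Sorted largest to smallest: 1942, 1828, 1292, 653, 181, 167 bp.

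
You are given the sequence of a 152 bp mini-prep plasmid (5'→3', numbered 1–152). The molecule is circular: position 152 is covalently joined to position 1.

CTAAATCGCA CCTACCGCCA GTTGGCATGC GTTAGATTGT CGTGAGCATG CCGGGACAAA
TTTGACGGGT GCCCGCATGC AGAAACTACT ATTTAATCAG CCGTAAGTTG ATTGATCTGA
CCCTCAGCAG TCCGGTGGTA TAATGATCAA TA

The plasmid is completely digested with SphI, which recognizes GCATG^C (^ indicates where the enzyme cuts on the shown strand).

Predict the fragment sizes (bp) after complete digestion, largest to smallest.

SphI sites (GCATGC) start at positions 25, 46, 75.
SphI cuts after base 5 of each site (before the last base), so after positions 29, 50, 79.
Circular molecule, 3 cuts → 3 fragments:
  30–50 → 21 bp
  51–79 → 29 bp
  80–152 then 1–29 → 73 + 29 = 102 bp
Sorted largest to smallest: 102, 29, 21 bp.

102, 29, 21 bp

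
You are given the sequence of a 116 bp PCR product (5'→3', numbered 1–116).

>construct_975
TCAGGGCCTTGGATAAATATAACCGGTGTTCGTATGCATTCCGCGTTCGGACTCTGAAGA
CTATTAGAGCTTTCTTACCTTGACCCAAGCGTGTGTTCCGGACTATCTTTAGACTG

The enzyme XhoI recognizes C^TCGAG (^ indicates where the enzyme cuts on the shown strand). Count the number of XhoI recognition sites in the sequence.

No occurrence of CTCGAG is present in the sequence.
XhoI does not cut: 0 sites.

0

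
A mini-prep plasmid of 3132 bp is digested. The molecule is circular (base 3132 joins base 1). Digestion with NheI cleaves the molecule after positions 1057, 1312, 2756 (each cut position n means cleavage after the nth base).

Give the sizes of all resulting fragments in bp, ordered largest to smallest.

1444, 1433, 255 bp

Circular molecule, 3 cuts → 3 fragments:
  1312 − 1057 = 255 bp
  2756 − 1312 = 1444 bp
  wrap: 3132 − 2756 + 1057 = 1433 bp
Sorted largest to smallest: 1444, 1433, 255 bp.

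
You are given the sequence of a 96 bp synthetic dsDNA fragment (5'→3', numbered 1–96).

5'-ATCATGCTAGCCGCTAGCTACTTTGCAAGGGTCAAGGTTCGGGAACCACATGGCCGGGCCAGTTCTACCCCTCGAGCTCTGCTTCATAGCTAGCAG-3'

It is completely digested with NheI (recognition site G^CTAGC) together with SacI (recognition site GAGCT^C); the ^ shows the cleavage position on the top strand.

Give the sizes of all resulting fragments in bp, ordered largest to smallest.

65, 11, 7, 7, 6 bp

NheI sites (GCTAGC) start at positions 6, 13, 89.
NheI cuts after the first base of each site, so after positions 6, 13, 89.
The SacI site (GAGCTC) starts at position 74.
SacI cuts after base 5 of each site (before the last base), so after position 78.
Combined cut positions: 6, 13, 78, 89.
Linear molecule, 4 cuts → 5 fragments:
  1–6 → 6 bp
  7–13 → 7 bp
  14–78 → 65 bp
  79–89 → 11 bp
  90–96 → 7 bp
Sorted largest to smallest: 65, 11, 7, 7, 6 bp.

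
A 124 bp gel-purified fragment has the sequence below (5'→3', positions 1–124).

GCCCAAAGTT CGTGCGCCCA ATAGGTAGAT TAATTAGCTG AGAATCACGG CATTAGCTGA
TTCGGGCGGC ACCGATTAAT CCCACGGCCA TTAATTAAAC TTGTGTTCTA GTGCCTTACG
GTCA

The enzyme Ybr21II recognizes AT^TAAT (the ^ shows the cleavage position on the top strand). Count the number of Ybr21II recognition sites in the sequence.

3

ATTAAT occurs starting at positions 29, 75, 90.
Ybr21II cuts at 3 sites.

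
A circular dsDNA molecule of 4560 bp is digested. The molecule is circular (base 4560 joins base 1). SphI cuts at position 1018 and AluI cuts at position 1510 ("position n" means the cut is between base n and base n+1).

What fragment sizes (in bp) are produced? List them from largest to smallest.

4068, 492 bp

Combined cut positions (sorted): 1018, 1510.
Circular molecule, 2 cuts → 2 fragments:
  1510 − 1018 = 492 bp
  wrap: 4560 − 1510 + 1018 = 4068 bp
Sorted largest to smallest: 4068, 492 bp.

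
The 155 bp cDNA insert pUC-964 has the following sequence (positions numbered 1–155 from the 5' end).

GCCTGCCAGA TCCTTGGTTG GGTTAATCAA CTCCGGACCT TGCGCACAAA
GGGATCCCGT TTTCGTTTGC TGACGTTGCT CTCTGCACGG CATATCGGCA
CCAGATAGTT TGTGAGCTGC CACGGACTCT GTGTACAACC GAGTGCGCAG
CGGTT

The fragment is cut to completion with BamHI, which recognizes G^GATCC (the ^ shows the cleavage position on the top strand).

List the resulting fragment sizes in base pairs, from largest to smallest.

103, 52 bp

The BamHI site (GGATCC) starts at position 52.
BamHI cuts after the first base of each site, so after position 52.
Linear molecule, 1 cut → 2 fragments:
  1–52 → 52 bp
  53–155 → 103 bp
Sorted largest to smallest: 103, 52 bp.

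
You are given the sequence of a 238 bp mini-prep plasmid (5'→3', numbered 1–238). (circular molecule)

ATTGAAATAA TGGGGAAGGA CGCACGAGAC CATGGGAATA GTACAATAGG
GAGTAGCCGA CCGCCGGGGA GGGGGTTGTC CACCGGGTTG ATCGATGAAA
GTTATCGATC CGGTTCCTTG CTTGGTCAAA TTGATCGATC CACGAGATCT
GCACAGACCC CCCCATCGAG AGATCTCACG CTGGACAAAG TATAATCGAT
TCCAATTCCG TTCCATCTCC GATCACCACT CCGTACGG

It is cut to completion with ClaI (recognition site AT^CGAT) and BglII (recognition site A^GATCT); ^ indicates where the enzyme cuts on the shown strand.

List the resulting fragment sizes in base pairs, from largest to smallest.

ClaI sites (ATCGAT) start at positions 91, 104, 134, 195.
ClaI cuts after base 2 of each site, so after positions 92, 105, 135, 196.
BglII sites (AGATCT) start at positions 145, 171.
BglII cuts after the first base of each site, so after positions 145, 171.
Combined cut positions: 92, 105, 135, 145, 171, 196.
Circular molecule, 6 cuts → 6 fragments:
  93–105 → 13 bp
  106–135 → 30 bp
  136–145 → 10 bp
  146–171 → 26 bp
  172–196 → 25 bp
  197–238 then 1–92 → 42 + 92 = 134 bp
Sorted largest to smallest: 134, 30, 26, 25, 13, 10 bp.

134, 30, 26, 25, 13, 10 bp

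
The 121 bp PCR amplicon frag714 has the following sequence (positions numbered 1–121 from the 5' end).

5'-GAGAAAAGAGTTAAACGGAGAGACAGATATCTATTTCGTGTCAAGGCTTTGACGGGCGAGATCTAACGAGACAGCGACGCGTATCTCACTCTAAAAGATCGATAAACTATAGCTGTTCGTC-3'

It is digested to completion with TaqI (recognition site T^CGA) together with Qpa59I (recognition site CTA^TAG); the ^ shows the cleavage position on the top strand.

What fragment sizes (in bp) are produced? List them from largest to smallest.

99, 12, 10 bp

The TaqI site (TCGA) starts at position 99.
TaqI cuts after the first base of each site, so after position 99.
The Qpa59I site (CTATAG) starts at position 107.
Qpa59I cuts after base 3 of each site, so after position 109.
Combined cut positions: 99, 109.
Linear molecule, 2 cuts → 3 fragments:
  1–99 → 99 bp
  100–109 → 10 bp
  110–121 → 12 bp
Sorted largest to smallest: 99, 12, 10 bp.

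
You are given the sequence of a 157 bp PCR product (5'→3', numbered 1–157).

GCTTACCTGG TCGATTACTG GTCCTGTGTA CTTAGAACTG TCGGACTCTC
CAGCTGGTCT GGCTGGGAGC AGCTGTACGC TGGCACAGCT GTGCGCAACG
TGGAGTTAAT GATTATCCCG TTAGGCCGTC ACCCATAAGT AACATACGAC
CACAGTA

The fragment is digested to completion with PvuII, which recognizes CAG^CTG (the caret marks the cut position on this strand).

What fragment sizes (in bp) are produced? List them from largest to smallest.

69, 53, 19, 16 bp

PvuII sites (CAGCTG) start at positions 51, 70, 86.
PvuII cuts after base 3 of each site, so after positions 53, 72, 88.
Linear molecule, 3 cuts → 4 fragments:
  1–53 → 53 bp
  54–72 → 19 bp
  73–88 → 16 bp
  89–157 → 69 bp
Sorted largest to smallest: 69, 53, 19, 16 bp.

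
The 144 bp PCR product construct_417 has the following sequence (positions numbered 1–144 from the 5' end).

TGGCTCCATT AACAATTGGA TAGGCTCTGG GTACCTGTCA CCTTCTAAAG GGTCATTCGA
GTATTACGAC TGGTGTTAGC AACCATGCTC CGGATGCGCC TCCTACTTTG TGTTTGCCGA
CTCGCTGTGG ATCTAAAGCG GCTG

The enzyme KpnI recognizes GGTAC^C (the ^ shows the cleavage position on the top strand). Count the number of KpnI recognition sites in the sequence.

1

GGTACC occurs starting at position 30.
KpnI cuts at 1 site.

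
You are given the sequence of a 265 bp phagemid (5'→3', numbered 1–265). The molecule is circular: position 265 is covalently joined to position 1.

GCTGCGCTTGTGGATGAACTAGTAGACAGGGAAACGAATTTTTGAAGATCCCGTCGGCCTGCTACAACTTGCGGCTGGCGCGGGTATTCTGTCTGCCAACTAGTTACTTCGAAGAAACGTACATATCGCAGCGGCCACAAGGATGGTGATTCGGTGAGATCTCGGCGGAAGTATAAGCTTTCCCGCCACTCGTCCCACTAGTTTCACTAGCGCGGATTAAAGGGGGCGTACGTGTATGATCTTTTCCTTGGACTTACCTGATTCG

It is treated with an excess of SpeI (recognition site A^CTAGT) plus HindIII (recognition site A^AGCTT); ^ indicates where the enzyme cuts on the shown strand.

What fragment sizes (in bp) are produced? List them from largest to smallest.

SpeI sites (ACTAGT) start at positions 18, 99, 197.
SpeI cuts after the first base of each site, so after positions 18, 99, 197.
The HindIII site (AAGCTT) starts at position 175.
HindIII cuts after the first base of each site, so after position 175.
Combined cut positions: 18, 99, 175, 197.
Circular molecule, 4 cuts → 4 fragments:
  19–99 → 81 bp
  100–175 → 76 bp
  176–197 → 22 bp
  198–265 then 1–18 → 68 + 18 = 86 bp
Sorted largest to smallest: 86, 81, 76, 22 bp.

86, 81, 76, 22 bp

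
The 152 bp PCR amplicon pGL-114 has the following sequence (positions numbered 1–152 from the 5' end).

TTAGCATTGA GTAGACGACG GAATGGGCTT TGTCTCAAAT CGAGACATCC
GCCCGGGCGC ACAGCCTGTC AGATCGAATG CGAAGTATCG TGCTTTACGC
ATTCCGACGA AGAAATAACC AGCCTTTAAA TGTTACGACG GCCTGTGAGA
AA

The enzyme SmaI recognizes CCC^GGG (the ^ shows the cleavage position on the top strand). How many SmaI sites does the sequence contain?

CCCGGG occurs starting at position 52.
SmaI cuts at 1 site.

1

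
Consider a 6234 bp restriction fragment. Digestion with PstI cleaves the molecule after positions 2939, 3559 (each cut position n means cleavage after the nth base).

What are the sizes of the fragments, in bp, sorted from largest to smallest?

2939, 2675, 620 bp

Linear molecule, 2 cuts → 3 fragments:
  2939 − 0 = 2939 bp
  3559 − 2939 = 620 bp
  6234 − 3559 = 2675 bp
Sorted largest to smallest: 2939, 2675, 620 bp.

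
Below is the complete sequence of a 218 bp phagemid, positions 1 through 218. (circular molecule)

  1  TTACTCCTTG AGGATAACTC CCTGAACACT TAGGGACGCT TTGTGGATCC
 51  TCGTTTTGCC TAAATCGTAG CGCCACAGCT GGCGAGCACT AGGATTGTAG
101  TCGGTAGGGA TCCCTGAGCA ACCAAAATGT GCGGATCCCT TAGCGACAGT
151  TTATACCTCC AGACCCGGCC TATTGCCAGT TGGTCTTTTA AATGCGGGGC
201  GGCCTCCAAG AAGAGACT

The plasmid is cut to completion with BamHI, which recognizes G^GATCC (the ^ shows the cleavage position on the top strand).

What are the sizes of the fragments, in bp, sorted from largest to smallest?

130, 63, 25 bp

BamHI sites (GGATCC) start at positions 45, 108, 133.
BamHI cuts after the first base of each site, so after positions 45, 108, 133.
Circular molecule, 3 cuts → 3 fragments:
  46–108 → 63 bp
  109–133 → 25 bp
  134–218 then 1–45 → 85 + 45 = 130 bp
Sorted largest to smallest: 130, 63, 25 bp.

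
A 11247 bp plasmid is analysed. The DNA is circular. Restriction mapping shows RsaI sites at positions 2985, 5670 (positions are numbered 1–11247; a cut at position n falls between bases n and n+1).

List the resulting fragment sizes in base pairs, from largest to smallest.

Circular molecule, 2 cuts → 2 fragments:
  5670 − 2985 = 2685 bp
  wrap: 11247 − 5670 + 2985 = 8562 bp
Sorted largest to smallest: 8562, 2685 bp.

8562, 2685 bp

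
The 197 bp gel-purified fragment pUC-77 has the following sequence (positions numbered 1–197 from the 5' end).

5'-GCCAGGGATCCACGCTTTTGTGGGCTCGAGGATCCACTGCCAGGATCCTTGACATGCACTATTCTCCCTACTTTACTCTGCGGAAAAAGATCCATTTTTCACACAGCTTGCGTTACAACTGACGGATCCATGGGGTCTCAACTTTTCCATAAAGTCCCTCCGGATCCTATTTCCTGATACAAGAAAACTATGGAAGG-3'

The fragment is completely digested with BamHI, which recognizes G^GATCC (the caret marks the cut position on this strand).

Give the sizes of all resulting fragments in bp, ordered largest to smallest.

81, 38, 35, 24, 13, 6 bp

BamHI sites (GGATCC) start at positions 6, 30, 43, 124, 162.
BamHI cuts after the first base of each site, so after positions 6, 30, 43, 124, 162.
Linear molecule, 5 cuts → 6 fragments:
  1–6 → 6 bp
  7–30 → 24 bp
  31–43 → 13 bp
  44–124 → 81 bp
  125–162 → 38 bp
  163–197 → 35 bp
Sorted largest to smallest: 81, 38, 35, 24, 13, 6 bp.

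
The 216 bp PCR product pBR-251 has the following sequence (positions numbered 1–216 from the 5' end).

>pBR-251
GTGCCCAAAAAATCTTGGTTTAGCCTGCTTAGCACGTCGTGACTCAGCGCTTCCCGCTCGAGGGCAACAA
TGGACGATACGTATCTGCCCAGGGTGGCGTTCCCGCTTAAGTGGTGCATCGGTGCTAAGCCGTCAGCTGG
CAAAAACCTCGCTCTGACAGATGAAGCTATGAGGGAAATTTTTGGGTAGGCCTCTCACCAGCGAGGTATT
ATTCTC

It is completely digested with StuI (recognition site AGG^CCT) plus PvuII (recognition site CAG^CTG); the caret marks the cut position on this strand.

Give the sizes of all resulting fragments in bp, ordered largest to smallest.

The StuI site (AGGCCT) starts at position 188.
StuI cuts after base 3 of each site, so after position 190.
The PvuII site (CAGCTG) starts at position 134.
PvuII cuts after base 3 of each site, so after position 136.
Combined cut positions: 136, 190.
Linear molecule, 2 cuts → 3 fragments:
  1–136 → 136 bp
  137–190 → 54 bp
  191–216 → 26 bp
Sorted largest to smallest: 136, 54, 26 bp.

136, 54, 26 bp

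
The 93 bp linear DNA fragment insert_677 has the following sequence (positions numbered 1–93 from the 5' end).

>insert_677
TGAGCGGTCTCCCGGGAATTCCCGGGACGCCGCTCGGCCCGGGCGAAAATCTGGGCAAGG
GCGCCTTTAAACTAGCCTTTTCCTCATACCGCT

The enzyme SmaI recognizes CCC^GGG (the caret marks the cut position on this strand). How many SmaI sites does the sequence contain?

CCCGGG occurs starting at positions 11, 21, 38.
SmaI cuts at 3 sites.

3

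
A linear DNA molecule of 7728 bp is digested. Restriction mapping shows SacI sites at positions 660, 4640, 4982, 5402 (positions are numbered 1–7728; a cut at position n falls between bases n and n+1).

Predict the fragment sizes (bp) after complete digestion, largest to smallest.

Linear molecule, 4 cuts → 5 fragments:
  660 − 0 = 660 bp
  4640 − 660 = 3980 bp
  4982 − 4640 = 342 bp
  5402 − 4982 = 420 bp
  7728 − 5402 = 2326 bp
Sorted largest to smallest: 3980, 2326, 660, 420, 342 bp.

3980, 2326, 660, 420, 342 bp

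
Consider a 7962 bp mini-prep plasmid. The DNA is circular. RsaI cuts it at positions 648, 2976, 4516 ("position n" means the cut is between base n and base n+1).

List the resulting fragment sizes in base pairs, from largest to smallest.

Circular molecule, 3 cuts → 3 fragments:
  2976 − 648 = 2328 bp
  4516 − 2976 = 1540 bp
  wrap: 7962 − 4516 + 648 = 4094 bp
Sorted largest to smallest: 4094, 2328, 1540 bp.

4094, 2328, 1540 bp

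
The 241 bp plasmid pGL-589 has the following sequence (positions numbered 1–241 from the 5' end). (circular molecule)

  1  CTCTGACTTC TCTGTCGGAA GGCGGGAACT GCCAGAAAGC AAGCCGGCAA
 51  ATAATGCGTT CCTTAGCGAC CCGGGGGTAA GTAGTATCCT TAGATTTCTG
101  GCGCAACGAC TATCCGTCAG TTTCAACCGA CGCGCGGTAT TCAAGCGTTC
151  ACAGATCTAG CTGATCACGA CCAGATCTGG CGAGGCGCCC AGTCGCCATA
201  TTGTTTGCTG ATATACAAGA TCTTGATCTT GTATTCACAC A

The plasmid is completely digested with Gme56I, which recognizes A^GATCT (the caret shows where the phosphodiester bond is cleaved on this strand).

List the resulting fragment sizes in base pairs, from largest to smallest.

Gme56I sites (AGATCT) start at positions 153, 173, 218.
Gme56I cuts after the first base of each site, so after positions 153, 173, 218.
Circular molecule, 3 cuts → 3 fragments:
  154–173 → 20 bp
  174–218 → 45 bp
  219–241 then 1–153 → 23 + 153 = 176 bp
Sorted largest to smallest: 176, 45, 20 bp.

176, 45, 20 bp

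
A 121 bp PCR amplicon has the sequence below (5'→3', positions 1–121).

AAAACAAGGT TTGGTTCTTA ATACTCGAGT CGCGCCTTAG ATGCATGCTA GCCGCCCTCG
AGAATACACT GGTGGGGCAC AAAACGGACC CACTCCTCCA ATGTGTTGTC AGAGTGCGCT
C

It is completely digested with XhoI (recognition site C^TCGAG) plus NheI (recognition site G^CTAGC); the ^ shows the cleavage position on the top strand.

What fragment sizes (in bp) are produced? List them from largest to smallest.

XhoI sites (CTCGAG) start at positions 24, 57.
XhoI cuts after the first base of each site, so after positions 24, 57.
The NheI site (GCTAGC) starts at position 47.
NheI cuts after the first base of each site, so after position 47.
Combined cut positions: 24, 47, 57.
Linear molecule, 3 cuts → 4 fragments:
  1–24 → 24 bp
  25–47 → 23 bp
  48–57 → 10 bp
  58–121 → 64 bp
Sorted largest to smallest: 64, 24, 23, 10 bp.

64, 24, 23, 10 bp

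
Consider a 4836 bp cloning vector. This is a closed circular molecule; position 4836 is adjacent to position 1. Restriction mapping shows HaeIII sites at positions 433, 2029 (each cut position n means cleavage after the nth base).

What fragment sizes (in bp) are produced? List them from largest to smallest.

Circular molecule, 2 cuts → 2 fragments:
  2029 − 433 = 1596 bp
  wrap: 4836 − 2029 + 433 = 3240 bp
Sorted largest to smallest: 3240, 1596 bp.

3240, 1596 bp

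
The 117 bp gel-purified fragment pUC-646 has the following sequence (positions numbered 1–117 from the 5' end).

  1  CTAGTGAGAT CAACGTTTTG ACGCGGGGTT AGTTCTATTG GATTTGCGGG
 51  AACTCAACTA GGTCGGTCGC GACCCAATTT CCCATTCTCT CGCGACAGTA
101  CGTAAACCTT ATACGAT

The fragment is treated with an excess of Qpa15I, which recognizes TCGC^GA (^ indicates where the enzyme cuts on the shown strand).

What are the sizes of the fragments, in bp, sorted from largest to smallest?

Qpa15I sites (TCGCGA) start at positions 67, 90.
Qpa15I cuts after base 4 of each site, so after positions 70, 93.
Linear molecule, 2 cuts → 3 fragments:
  1–70 → 70 bp
  71–93 → 23 bp
  94–117 → 24 bp
Sorted largest to smallest: 70, 24, 23 bp.

70, 24, 23 bp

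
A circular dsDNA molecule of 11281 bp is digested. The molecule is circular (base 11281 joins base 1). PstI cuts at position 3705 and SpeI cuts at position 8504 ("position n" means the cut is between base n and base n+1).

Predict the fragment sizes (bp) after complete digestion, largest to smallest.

6482, 4799 bp

Combined cut positions (sorted): 3705, 8504.
Circular molecule, 2 cuts → 2 fragments:
  8504 − 3705 = 4799 bp
  wrap: 11281 − 8504 + 3705 = 6482 bp
Sorted largest to smallest: 6482, 4799 bp.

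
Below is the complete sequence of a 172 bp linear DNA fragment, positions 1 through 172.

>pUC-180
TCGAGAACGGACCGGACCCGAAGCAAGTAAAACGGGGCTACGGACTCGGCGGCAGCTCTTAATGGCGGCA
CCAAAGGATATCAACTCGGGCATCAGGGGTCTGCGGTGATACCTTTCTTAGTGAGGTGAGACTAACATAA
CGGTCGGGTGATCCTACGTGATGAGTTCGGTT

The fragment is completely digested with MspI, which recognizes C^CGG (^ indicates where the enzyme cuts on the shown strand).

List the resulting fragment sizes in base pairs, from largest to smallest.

160, 12 bp

The MspI site (CCGG) starts at position 12.
MspI cuts after the first base of each site, so after position 12.
Linear molecule, 1 cut → 2 fragments:
  1–12 → 12 bp
  13–172 → 160 bp
Sorted largest to smallest: 160, 12 bp.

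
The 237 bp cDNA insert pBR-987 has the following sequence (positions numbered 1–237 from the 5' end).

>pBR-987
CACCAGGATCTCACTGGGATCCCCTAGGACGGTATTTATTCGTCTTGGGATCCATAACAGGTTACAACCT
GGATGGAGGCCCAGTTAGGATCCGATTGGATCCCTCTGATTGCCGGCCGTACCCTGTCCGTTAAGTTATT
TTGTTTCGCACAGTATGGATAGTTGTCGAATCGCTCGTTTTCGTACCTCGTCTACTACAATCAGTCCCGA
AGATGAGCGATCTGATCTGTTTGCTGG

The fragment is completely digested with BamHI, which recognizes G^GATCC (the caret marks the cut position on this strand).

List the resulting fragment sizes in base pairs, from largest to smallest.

139, 40, 31, 17, 10 bp

BamHI sites (GGATCC) start at positions 17, 48, 88, 98.
BamHI cuts after the first base of each site, so after positions 17, 48, 88, 98.
Linear molecule, 4 cuts → 5 fragments:
  1–17 → 17 bp
  18–48 → 31 bp
  49–88 → 40 bp
  89–98 → 10 bp
  99–237 → 139 bp
Sorted largest to smallest: 139, 40, 31, 17, 10 bp.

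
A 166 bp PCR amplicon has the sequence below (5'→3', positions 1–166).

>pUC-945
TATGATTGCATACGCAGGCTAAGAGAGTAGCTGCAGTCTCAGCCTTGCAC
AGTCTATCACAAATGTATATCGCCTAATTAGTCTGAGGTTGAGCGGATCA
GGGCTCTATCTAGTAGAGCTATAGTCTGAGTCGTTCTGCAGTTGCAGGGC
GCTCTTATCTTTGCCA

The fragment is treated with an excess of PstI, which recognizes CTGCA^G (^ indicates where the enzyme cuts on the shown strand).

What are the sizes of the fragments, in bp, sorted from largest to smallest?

105, 35, 26 bp

PstI sites (CTGCAG) start at positions 31, 136.
PstI cuts after base 5 of each site (before the last base), so after positions 35, 140.
Linear molecule, 2 cuts → 3 fragments:
  1–35 → 35 bp
  36–140 → 105 bp
  141–166 → 26 bp
Sorted largest to smallest: 105, 35, 26 bp.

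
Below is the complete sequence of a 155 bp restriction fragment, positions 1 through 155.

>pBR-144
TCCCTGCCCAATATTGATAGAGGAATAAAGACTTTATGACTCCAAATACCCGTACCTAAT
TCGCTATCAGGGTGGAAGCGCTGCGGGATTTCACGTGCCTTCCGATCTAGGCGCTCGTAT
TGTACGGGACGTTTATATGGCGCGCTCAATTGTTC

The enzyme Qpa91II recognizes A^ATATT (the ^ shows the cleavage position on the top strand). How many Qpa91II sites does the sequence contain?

1

AATATT occurs starting at position 10.
Qpa91II cuts at 1 site.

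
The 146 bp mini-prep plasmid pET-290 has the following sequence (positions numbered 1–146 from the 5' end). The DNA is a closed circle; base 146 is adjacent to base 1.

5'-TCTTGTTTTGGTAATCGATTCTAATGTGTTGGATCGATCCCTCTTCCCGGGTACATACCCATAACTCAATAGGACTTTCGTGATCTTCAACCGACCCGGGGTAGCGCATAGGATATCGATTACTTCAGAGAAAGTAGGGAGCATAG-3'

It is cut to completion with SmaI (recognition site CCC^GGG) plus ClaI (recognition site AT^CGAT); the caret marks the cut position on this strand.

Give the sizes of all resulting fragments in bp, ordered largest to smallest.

49, 45, 19, 19, 14 bp

SmaI sites (CCCGGG) start at positions 46, 95.
SmaI cuts after base 3 of each site, so after positions 48, 97.
ClaI sites (ATCGAT) start at positions 14, 33, 115.
ClaI cuts after base 2 of each site, so after positions 15, 34, 116.
Combined cut positions: 15, 34, 48, 97, 116.
Circular molecule, 5 cuts → 5 fragments:
  16–34 → 19 bp
  35–48 → 14 bp
  49–97 → 49 bp
  98–116 → 19 bp
  117–146 then 1–15 → 30 + 15 = 45 bp
Sorted largest to smallest: 49, 45, 19, 19, 14 bp.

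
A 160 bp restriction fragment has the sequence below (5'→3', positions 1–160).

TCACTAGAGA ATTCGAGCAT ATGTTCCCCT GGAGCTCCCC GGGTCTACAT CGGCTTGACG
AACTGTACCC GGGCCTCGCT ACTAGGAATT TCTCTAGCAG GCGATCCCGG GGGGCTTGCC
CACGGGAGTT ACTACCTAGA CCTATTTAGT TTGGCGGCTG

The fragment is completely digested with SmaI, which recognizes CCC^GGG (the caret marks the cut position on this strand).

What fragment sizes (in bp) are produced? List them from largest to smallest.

SmaI sites (CCCGGG) start at positions 38, 68, 106.
SmaI cuts after base 3 of each site, so after positions 40, 70, 108.
Linear molecule, 3 cuts → 4 fragments:
  1–40 → 40 bp
  41–70 → 30 bp
  71–108 → 38 bp
  109–160 → 52 bp
Sorted largest to smallest: 52, 40, 38, 30 bp.

52, 40, 38, 30 bp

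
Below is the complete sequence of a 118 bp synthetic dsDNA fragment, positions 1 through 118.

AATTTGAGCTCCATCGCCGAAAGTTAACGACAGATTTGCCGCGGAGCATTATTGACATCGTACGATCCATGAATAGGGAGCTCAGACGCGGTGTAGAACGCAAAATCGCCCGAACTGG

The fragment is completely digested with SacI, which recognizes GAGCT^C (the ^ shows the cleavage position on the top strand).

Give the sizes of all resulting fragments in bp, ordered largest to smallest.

SacI sites (GAGCTC) start at positions 6, 78.
SacI cuts after base 5 of each site (before the last base), so after positions 10, 82.
Linear molecule, 2 cuts → 3 fragments:
  1–10 → 10 bp
  11–82 → 72 bp
  83–118 → 36 bp
Sorted largest to smallest: 72, 36, 10 bp.

72, 36, 10 bp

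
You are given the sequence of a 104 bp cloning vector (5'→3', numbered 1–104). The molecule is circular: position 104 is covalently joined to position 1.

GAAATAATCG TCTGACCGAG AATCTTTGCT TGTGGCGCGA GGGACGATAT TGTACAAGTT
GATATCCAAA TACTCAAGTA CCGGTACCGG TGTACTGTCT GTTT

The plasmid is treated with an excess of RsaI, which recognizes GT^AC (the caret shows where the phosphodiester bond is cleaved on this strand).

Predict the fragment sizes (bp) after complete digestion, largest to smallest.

64, 26, 8, 6 bp

RsaI sites (GTAC) start at positions 52, 78, 84, 92.
RsaI cuts after base 2 of each site, so after positions 53, 79, 85, 93.
Circular molecule, 4 cuts → 4 fragments:
  54–79 → 26 bp
  80–85 → 6 bp
  86–93 → 8 bp
  94–104 then 1–53 → 11 + 53 = 64 bp
Sorted largest to smallest: 64, 26, 8, 6 bp.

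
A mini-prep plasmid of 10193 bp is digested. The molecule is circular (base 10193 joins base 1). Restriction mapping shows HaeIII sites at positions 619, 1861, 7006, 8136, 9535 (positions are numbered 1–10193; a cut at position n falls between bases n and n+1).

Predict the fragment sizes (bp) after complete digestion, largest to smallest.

5145, 1399, 1277, 1242, 1130 bp

Circular molecule, 5 cuts → 5 fragments:
  1861 − 619 = 1242 bp
  7006 − 1861 = 5145 bp
  8136 − 7006 = 1130 bp
  9535 − 8136 = 1399 bp
  wrap: 10193 − 9535 + 619 = 1277 bp
Sorted largest to smallest: 5145, 1399, 1277, 1242, 1130 bp.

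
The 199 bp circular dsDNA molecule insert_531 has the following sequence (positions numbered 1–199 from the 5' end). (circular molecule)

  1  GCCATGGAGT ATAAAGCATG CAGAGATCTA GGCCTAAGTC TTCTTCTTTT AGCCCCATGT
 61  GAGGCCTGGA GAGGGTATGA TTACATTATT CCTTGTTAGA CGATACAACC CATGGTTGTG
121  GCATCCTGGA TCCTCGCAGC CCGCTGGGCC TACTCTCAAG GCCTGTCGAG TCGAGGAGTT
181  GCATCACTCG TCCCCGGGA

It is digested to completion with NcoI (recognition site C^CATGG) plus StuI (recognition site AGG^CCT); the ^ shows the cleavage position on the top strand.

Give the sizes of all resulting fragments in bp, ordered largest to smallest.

NcoI sites (CCATGG) start at positions 2, 110.
NcoI cuts after the first base of each site, so after positions 2, 110.
StuI sites (AGGCCT) start at positions 30, 62, 159.
StuI cuts after base 3 of each site, so after positions 32, 64, 161.
Combined cut positions: 2, 32, 64, 110, 161.
Circular molecule, 5 cuts → 5 fragments:
  3–32 → 30 bp
  33–64 → 32 bp
  65–110 → 46 bp
  111–161 → 51 bp
  162–199 then 1–2 → 38 + 2 = 40 bp
Sorted largest to smallest: 51, 46, 40, 32, 30 bp.

51, 46, 40, 32, 30 bp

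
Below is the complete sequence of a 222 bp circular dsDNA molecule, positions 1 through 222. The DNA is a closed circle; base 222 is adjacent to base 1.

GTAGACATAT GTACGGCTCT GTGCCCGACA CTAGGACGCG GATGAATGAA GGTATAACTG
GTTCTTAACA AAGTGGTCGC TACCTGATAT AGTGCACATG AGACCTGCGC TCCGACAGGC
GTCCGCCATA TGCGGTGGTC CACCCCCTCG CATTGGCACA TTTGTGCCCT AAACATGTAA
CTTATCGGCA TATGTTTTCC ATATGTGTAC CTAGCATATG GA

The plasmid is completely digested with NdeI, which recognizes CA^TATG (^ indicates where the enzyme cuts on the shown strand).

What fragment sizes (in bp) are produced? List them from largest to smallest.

NdeI sites (CATATG) start at positions 6, 127, 189, 200, 215.
NdeI cuts after base 2 of each site, so after positions 7, 128, 190, 201, 216.
Circular molecule, 5 cuts → 5 fragments:
  8–128 → 121 bp
  129–190 → 62 bp
  191–201 → 11 bp
  202–216 → 15 bp
  217–222 then 1–7 → 6 + 7 = 13 bp
Sorted largest to smallest: 121, 62, 15, 13, 11 bp.

121, 62, 15, 13, 11 bp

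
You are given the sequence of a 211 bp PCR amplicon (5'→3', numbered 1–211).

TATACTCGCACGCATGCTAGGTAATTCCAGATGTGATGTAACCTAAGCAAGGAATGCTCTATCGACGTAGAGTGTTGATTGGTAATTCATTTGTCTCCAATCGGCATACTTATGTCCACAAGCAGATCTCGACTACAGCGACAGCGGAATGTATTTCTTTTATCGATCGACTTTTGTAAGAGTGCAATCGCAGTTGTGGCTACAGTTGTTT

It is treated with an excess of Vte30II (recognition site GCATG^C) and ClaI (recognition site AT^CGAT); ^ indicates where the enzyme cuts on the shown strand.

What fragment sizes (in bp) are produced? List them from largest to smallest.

The Vte30II site (GCATGC) starts at position 12.
Vte30II cuts after base 5 of each site (before the last base), so after position 16.
The ClaI site (ATCGAT) starts at position 162.
ClaI cuts after base 2 of each site, so after position 163.
Combined cut positions: 16, 163.
Linear molecule, 2 cuts → 3 fragments:
  1–16 → 16 bp
  17–163 → 147 bp
  164–211 → 48 bp
Sorted largest to smallest: 147, 48, 16 bp.

147, 48, 16 bp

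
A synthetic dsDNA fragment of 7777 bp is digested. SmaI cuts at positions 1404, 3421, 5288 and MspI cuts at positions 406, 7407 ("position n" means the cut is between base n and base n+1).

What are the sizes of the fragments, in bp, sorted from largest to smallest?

2119, 2017, 1867, 998, 406, 370 bp

Combined cut positions (sorted): 406, 1404, 3421, 5288, 7407.
Linear molecule, 5 cuts → 6 fragments:
  406 − 0 = 406 bp
  1404 − 406 = 998 bp
  3421 − 1404 = 2017 bp
  5288 − 3421 = 1867 bp
  7407 − 5288 = 2119 bp
  7777 − 7407 = 370 bp
Sorted largest to smallest: 2119, 2017, 1867, 998, 406, 370 bp.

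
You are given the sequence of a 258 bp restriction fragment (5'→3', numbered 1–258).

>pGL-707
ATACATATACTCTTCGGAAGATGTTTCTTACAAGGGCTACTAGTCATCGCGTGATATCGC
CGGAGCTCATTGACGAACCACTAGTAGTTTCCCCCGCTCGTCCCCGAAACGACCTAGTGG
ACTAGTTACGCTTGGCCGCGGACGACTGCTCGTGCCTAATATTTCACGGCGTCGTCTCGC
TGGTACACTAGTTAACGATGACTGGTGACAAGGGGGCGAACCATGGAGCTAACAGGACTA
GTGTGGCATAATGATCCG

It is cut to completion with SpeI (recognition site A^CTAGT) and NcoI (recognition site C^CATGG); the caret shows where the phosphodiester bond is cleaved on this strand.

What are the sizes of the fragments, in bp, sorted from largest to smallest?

SpeI sites (ACTAGT) start at positions 39, 80, 121, 187, 237.
SpeI cuts after the first base of each site, so after positions 39, 80, 121, 187, 237.
The NcoI site (CCATGG) starts at position 221.
NcoI cuts after the first base of each site, so after position 221.
Combined cut positions: 39, 80, 121, 187, 221, 237.
Linear molecule, 6 cuts → 7 fragments:
  1–39 → 39 bp
  40–80 → 41 bp
  81–121 → 41 bp
  122–187 → 66 bp
  188–221 → 34 bp
  222–237 → 16 bp
  238–258 → 21 bp
Sorted largest to smallest: 66, 41, 41, 39, 34, 21, 16 bp.

66, 41, 41, 39, 34, 21, 16 bp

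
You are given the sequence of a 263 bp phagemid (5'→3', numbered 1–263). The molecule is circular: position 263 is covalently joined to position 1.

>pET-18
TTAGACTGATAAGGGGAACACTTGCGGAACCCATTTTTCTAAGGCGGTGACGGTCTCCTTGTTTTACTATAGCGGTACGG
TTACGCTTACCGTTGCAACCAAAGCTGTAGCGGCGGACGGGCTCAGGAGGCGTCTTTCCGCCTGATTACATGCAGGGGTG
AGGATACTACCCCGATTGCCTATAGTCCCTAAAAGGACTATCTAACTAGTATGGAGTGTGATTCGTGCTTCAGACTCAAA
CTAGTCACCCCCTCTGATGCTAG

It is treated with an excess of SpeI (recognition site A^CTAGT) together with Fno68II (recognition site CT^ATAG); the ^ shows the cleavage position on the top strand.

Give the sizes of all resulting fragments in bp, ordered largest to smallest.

113, 91, 35, 24 bp

SpeI sites (ACTAGT) start at positions 205, 240.
SpeI cuts after the first base of each site, so after positions 205, 240.
Fno68II sites (CTATAG) start at positions 67, 180.
Fno68II cuts after base 2 of each site, so after positions 68, 181.
Combined cut positions: 68, 181, 205, 240.
Circular molecule, 4 cuts → 4 fragments:
  69–181 → 113 bp
  182–205 → 24 bp
  206–240 → 35 bp
  241–263 then 1–68 → 23 + 68 = 91 bp
Sorted largest to smallest: 113, 91, 35, 24 bp.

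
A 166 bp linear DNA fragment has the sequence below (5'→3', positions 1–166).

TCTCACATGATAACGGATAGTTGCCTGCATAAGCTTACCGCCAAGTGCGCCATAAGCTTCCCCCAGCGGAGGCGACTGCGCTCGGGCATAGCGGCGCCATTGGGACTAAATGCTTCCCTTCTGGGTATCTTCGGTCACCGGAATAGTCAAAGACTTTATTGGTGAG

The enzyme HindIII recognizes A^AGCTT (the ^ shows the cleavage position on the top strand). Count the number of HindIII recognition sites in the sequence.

2

AAGCTT occurs starting at positions 31, 54.
HindIII cuts at 2 sites.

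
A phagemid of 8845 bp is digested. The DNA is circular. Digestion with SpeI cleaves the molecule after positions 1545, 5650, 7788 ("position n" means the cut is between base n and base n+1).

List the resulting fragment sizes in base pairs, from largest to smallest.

Circular molecule, 3 cuts → 3 fragments:
  5650 − 1545 = 4105 bp
  7788 − 5650 = 2138 bp
  wrap: 8845 − 7788 + 1545 = 2602 bp
Sorted largest to smallest: 4105, 2602, 2138 bp.

4105, 2602, 2138 bp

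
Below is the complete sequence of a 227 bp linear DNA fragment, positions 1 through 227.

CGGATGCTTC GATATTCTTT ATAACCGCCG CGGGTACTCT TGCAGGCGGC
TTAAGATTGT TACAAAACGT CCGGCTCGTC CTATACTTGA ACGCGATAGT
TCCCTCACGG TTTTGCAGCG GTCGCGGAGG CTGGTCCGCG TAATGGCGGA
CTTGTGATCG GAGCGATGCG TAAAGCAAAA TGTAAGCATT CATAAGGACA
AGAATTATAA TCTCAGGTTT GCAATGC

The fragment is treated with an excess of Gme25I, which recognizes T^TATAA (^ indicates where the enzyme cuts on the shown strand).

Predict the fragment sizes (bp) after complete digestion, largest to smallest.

186, 22, 19 bp

Gme25I sites (TTATAA) start at positions 19, 205.
Gme25I cuts after the first base of each site, so after positions 19, 205.
Linear molecule, 2 cuts → 3 fragments:
  1–19 → 19 bp
  20–205 → 186 bp
  206–227 → 22 bp
Sorted largest to smallest: 186, 22, 19 bp.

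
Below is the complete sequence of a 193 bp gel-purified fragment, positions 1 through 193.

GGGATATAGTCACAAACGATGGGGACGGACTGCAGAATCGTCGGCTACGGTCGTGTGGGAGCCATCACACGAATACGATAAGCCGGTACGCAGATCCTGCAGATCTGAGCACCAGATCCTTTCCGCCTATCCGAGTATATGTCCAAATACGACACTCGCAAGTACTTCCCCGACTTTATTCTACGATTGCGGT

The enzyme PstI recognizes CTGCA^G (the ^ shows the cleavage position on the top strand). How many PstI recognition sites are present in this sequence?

2

CTGCAG occurs starting at positions 30, 97.
PstI cuts at 2 sites.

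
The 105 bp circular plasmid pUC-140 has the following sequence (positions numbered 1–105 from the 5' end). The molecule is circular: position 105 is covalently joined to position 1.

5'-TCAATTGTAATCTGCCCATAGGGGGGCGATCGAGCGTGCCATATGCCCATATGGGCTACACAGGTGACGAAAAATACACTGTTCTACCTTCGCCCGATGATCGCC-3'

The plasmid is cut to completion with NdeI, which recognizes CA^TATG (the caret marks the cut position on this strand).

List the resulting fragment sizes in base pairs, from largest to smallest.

97, 8 bp

NdeI sites (CATATG) start at positions 40, 48.
NdeI cuts after base 2 of each site, so after positions 41, 49.
Circular molecule, 2 cuts → 2 fragments:
  42–49 → 8 bp
  50–105 then 1–41 → 56 + 41 = 97 bp
Sorted largest to smallest: 97, 8 bp.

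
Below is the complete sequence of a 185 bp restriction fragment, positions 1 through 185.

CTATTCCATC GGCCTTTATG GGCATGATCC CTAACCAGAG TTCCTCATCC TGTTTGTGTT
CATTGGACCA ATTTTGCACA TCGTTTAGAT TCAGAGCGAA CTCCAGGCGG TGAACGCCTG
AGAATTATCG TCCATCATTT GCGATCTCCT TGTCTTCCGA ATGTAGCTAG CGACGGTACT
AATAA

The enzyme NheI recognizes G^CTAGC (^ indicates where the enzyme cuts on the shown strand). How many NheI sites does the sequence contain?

1

GCTAGC occurs starting at position 166.
NheI cuts at 1 site.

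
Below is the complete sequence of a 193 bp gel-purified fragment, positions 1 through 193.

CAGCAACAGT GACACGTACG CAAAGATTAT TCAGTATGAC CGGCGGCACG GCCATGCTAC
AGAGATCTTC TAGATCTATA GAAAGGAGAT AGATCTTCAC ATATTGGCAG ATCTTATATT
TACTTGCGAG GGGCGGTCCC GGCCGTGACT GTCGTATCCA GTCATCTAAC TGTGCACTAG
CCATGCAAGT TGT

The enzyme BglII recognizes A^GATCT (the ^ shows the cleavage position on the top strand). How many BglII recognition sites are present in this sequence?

4

AGATCT occurs starting at positions 63, 72, 91, 109.
BglII cuts at 4 sites.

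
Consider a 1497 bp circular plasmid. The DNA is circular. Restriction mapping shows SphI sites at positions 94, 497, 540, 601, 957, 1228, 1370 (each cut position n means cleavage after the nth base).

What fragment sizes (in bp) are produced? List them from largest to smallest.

403, 356, 271, 221, 142, 61, 43 bp

Circular molecule, 7 cuts → 7 fragments:
  497 − 94 = 403 bp
  540 − 497 = 43 bp
  601 − 540 = 61 bp
  957 − 601 = 356 bp
  1228 − 957 = 271 bp
  1370 − 1228 = 142 bp
  wrap: 1497 − 1370 + 94 = 221 bp
Sorted largest to smallest: 403, 356, 271, 221, 142, 61, 43 bp.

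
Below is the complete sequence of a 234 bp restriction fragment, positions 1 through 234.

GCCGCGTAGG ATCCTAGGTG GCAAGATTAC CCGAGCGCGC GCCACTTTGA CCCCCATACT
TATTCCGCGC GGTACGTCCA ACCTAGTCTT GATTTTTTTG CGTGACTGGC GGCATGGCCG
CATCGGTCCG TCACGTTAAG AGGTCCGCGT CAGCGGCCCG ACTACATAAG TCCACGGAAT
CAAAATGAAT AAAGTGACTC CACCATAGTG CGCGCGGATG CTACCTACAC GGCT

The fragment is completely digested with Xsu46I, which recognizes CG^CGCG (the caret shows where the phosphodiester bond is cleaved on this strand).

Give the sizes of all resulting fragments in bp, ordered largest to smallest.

Xsu46I sites (CGCGCG) start at positions 36, 66, 211.
Xsu46I cuts after base 2 of each site, so after positions 37, 67, 212.
Linear molecule, 3 cuts → 4 fragments:
  1–37 → 37 bp
  38–67 → 30 bp
  68–212 → 145 bp
  213–234 → 22 bp
Sorted largest to smallest: 145, 37, 30, 22 bp.

145, 37, 30, 22 bp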